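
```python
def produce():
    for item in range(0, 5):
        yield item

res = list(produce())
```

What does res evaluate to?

Step 1: The generator yields each value from range(0, 5).
Step 2: list() consumes all yields: [0, 1, 2, 3, 4].
Therefore res = [0, 1, 2, 3, 4].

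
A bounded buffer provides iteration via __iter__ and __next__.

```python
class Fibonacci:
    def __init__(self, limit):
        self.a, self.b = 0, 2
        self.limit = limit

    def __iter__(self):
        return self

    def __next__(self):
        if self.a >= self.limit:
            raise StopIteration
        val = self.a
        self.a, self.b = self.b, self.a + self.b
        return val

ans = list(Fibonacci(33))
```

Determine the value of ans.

Step 1: Fibonacci-like sequence (a=0, b=2) until >= 33:
  Yield 0, then a,b = 2,2
  Yield 2, then a,b = 2,4
  Yield 2, then a,b = 4,6
  Yield 4, then a,b = 6,10
  Yield 6, then a,b = 10,16
  Yield 10, then a,b = 16,26
  Yield 16, then a,b = 26,42
  Yield 26, then a,b = 42,68
Step 2: 42 >= 33, stop.
Therefore ans = [0, 2, 2, 4, 6, 10, 16, 26].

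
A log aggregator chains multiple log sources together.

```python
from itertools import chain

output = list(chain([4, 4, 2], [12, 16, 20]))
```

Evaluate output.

Step 1: chain() concatenates iterables: [4, 4, 2] + [12, 16, 20].
Therefore output = [4, 4, 2, 12, 16, 20].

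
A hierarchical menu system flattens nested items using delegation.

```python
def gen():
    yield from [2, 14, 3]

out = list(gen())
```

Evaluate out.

Step 1: yield from delegates to the iterable, yielding each element.
Step 2: Collected values: [2, 14, 3].
Therefore out = [2, 14, 3].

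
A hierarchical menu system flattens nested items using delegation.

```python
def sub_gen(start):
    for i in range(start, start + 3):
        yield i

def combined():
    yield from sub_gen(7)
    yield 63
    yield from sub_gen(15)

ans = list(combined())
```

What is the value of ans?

Step 1: combined() delegates to sub_gen(7):
  yield 7
  yield 8
  yield 9
Step 2: yield 63
Step 3: Delegates to sub_gen(15):
  yield 15
  yield 16
  yield 17
Therefore ans = [7, 8, 9, 63, 15, 16, 17].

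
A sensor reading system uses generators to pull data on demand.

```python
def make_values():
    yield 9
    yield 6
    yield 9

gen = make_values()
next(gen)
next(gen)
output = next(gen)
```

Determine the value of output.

Step 1: make_values() creates a generator.
Step 2: next(gen) yields 9 (consumed and discarded).
Step 3: next(gen) yields 6 (consumed and discarded).
Step 4: next(gen) yields 9, assigned to output.
Therefore output = 9.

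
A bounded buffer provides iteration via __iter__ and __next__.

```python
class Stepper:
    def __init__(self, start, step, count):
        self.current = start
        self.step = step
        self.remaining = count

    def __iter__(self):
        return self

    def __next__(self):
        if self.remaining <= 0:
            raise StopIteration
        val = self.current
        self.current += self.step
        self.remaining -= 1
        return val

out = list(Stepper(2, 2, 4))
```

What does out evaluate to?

Step 1: Stepper starts at 2, increments by 2, for 4 steps:
  Yield 2, then current += 2
  Yield 4, then current += 2
  Yield 6, then current += 2
  Yield 8, then current += 2
Therefore out = [2, 4, 6, 8].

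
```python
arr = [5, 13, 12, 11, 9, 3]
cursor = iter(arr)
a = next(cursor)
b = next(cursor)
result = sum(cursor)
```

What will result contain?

Step 1: Create iterator over [5, 13, 12, 11, 9, 3].
Step 2: a = next() = 5, b = next() = 13.
Step 3: sum() of remaining [12, 11, 9, 3] = 35.
Therefore result = 35.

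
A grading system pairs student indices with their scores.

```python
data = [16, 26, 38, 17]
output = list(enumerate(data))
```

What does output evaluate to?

Step 1: enumerate pairs each element with its index:
  (0, 16)
  (1, 26)
  (2, 38)
  (3, 17)
Therefore output = [(0, 16), (1, 26), (2, 38), (3, 17)].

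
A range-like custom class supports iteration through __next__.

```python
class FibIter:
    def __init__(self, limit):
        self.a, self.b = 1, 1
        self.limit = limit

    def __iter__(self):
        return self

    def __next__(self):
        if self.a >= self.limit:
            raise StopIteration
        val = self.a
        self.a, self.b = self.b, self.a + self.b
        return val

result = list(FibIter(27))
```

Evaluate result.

Step 1: Fibonacci-like sequence (a=1, b=1) until >= 27:
  Yield 1, then a,b = 1,2
  Yield 1, then a,b = 2,3
  Yield 2, then a,b = 3,5
  Yield 3, then a,b = 5,8
  Yield 5, then a,b = 8,13
  Yield 8, then a,b = 13,21
  Yield 13, then a,b = 21,34
  Yield 21, then a,b = 34,55
Step 2: 34 >= 27, stop.
Therefore result = [1, 1, 2, 3, 5, 8, 13, 21].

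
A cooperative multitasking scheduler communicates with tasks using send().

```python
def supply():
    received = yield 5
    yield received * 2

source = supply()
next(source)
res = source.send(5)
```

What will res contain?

Step 1: next(source) advances to first yield, producing 5.
Step 2: send(5) resumes, received = 5.
Step 3: yield received * 2 = 5 * 2 = 10.
Therefore res = 10.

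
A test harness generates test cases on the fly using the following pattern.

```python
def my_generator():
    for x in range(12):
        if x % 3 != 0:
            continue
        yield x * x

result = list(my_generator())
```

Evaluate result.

Step 1: Only yield x**2 when x is divisible by 3:
  x=0: 0 % 3 == 0, yield 0**2 = 0
  x=3: 3 % 3 == 0, yield 3**2 = 9
  x=6: 6 % 3 == 0, yield 6**2 = 36
  x=9: 9 % 3 == 0, yield 9**2 = 81
Therefore result = [0, 9, 36, 81].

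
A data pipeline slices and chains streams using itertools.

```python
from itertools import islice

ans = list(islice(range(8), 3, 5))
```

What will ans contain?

Step 1: islice(range(8), 3, 5) takes elements at indices [3, 5).
Step 2: Elements: [3, 4].
Therefore ans = [3, 4].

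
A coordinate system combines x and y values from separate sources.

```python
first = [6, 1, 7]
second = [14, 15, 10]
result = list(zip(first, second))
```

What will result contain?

Step 1: zip pairs elements at same index:
  Index 0: (6, 14)
  Index 1: (1, 15)
  Index 2: (7, 10)
Therefore result = [(6, 14), (1, 15), (7, 10)].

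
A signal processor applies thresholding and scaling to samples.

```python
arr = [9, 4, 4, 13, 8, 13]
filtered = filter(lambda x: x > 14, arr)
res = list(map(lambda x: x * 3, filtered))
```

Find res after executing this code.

Step 1: Filter arr for elements > 14:
  9: removed
  4: removed
  4: removed
  13: removed
  8: removed
  13: removed
Step 2: Map x * 3 on filtered []:
Therefore res = [].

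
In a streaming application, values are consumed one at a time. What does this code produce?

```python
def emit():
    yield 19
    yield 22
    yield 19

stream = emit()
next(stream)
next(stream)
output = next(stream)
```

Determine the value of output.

Step 1: emit() creates a generator.
Step 2: next(stream) yields 19 (consumed and discarded).
Step 3: next(stream) yields 22 (consumed and discarded).
Step 4: next(stream) yields 19, assigned to output.
Therefore output = 19.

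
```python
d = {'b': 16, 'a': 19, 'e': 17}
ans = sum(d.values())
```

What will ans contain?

Step 1: d.values() = [16, 19, 17].
Step 2: sum = 52.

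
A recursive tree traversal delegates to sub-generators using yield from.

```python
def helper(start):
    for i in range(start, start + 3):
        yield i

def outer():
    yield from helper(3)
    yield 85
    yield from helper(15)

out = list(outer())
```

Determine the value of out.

Step 1: outer() delegates to helper(3):
  yield 3
  yield 4
  yield 5
Step 2: yield 85
Step 3: Delegates to helper(15):
  yield 15
  yield 16
  yield 17
Therefore out = [3, 4, 5, 85, 15, 16, 17].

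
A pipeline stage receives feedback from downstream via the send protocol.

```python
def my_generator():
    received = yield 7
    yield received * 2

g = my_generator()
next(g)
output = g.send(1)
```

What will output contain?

Step 1: next(g) advances to first yield, producing 7.
Step 2: send(1) resumes, received = 1.
Step 3: yield received * 2 = 1 * 2 = 2.
Therefore output = 2.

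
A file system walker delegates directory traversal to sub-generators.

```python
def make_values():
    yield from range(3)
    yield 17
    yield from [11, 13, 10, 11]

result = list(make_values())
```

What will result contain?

Step 1: Trace yields in order:
  yield 0
  yield 1
  yield 2
  yield 17
  yield 11
  yield 13
  yield 10
  yield 11
Therefore result = [0, 1, 2, 17, 11, 13, 10, 11].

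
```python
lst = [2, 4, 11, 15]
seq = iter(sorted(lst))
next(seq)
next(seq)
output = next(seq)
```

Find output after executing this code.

Step 1: sorted([2, 4, 11, 15]) = [2, 4, 11, 15].
Step 2: Create iterator and skip 2 elements.
Step 3: next() returns 11.
Therefore output = 11.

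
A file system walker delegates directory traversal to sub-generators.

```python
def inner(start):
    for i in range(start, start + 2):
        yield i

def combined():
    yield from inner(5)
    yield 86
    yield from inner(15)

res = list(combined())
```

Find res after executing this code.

Step 1: combined() delegates to inner(5):
  yield 5
  yield 6
Step 2: yield 86
Step 3: Delegates to inner(15):
  yield 15
  yield 16
Therefore res = [5, 6, 86, 15, 16].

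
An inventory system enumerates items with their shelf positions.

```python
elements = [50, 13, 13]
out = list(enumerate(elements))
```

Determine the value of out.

Step 1: enumerate pairs each element with its index:
  (0, 50)
  (1, 13)
  (2, 13)
Therefore out = [(0, 50), (1, 13), (2, 13)].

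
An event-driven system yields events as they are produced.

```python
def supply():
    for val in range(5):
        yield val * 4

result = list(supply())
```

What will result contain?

Step 1: For each val in range(5), yield val * 4:
  val=0: yield 0 * 4 = 0
  val=1: yield 1 * 4 = 4
  val=2: yield 2 * 4 = 8
  val=3: yield 3 * 4 = 12
  val=4: yield 4 * 4 = 16
Therefore result = [0, 4, 8, 12, 16].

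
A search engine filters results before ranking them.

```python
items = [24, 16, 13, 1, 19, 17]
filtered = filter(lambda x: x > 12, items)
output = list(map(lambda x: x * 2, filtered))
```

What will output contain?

Step 1: Filter items for elements > 12:
  24: kept
  16: kept
  13: kept
  1: removed
  19: kept
  17: kept
Step 2: Map x * 2 on filtered [24, 16, 13, 19, 17]:
  24 -> 48
  16 -> 32
  13 -> 26
  19 -> 38
  17 -> 34
Therefore output = [48, 32, 26, 38, 34].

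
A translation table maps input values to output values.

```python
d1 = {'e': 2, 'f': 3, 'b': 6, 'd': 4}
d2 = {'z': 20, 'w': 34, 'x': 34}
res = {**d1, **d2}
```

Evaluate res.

Step 1: Merge d1 and d2 (d2 values override on key conflicts).
Step 2: d1 has keys ['e', 'f', 'b', 'd'], d2 has keys ['z', 'w', 'x'].
Therefore res = {'e': 2, 'f': 3, 'b': 6, 'd': 4, 'z': 20, 'w': 34, 'x': 34}.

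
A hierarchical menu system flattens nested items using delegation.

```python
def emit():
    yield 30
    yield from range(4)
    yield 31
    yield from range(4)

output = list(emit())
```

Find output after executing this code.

Step 1: Trace yields in order:
  yield 30
  yield 0
  yield 1
  yield 2
  yield 3
  yield 31
  yield 0
  yield 1
  yield 2
  yield 3
Therefore output = [30, 0, 1, 2, 3, 31, 0, 1, 2, 3].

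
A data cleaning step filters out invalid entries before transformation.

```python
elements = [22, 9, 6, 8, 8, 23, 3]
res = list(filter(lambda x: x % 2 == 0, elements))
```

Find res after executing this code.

Step 1: Filter elements divisible by 2:
  22 % 2 = 0: kept
  9 % 2 = 1: removed
  6 % 2 = 0: kept
  8 % 2 = 0: kept
  8 % 2 = 0: kept
  23 % 2 = 1: removed
  3 % 2 = 1: removed
Therefore res = [22, 6, 8, 8].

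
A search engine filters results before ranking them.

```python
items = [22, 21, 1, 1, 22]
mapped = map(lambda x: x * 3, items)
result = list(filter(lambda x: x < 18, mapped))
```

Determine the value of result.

Step 1: Map x * 3:
  22 -> 66
  21 -> 63
  1 -> 3
  1 -> 3
  22 -> 66
Step 2: Filter for < 18:
  66: removed
  63: removed
  3: kept
  3: kept
  66: removed
Therefore result = [3, 3].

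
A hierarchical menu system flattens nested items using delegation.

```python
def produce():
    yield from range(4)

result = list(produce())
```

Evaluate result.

Step 1: yield from delegates to the iterable, yielding each element.
Step 2: Collected values: [0, 1, 2, 3].
Therefore result = [0, 1, 2, 3].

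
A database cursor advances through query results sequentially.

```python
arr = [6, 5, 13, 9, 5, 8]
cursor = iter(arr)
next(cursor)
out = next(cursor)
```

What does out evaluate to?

Step 1: Create iterator over [6, 5, 13, 9, 5, 8].
Step 2: next() consumes 6.
Step 3: next() returns 5.
Therefore out = 5.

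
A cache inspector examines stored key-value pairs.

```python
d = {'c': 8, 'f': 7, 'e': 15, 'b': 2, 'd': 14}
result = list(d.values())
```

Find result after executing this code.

Step 1: d.values() returns the dictionary values in insertion order.
Therefore result = [8, 7, 15, 2, 14].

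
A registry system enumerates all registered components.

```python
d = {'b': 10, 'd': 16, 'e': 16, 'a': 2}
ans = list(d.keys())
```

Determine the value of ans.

Step 1: d.keys() returns the dictionary keys in insertion order.
Therefore ans = ['b', 'd', 'e', 'a'].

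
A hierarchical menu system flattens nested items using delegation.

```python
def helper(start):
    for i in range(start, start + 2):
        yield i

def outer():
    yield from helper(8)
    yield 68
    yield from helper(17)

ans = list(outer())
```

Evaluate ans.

Step 1: outer() delegates to helper(8):
  yield 8
  yield 9
Step 2: yield 68
Step 3: Delegates to helper(17):
  yield 17
  yield 18
Therefore ans = [8, 9, 68, 17, 18].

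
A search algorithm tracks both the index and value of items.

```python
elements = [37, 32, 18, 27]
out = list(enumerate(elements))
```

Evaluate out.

Step 1: enumerate pairs each element with its index:
  (0, 37)
  (1, 32)
  (2, 18)
  (3, 27)
Therefore out = [(0, 37), (1, 32), (2, 18), (3, 27)].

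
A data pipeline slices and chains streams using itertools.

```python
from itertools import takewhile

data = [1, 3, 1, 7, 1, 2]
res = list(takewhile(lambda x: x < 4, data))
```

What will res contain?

Step 1: takewhile stops at first element >= 4:
  1 < 4: take
  3 < 4: take
  1 < 4: take
  7 >= 4: stop
Therefore res = [1, 3, 1].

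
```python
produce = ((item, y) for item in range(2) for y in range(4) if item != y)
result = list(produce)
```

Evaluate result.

Step 1: Nested generator over range(2) x range(4) where item != y:
  (0, 0): excluded (item == y)
  (0, 1): included
  (0, 2): included
  (0, 3): included
  (1, 0): included
  (1, 1): excluded (item == y)
  (1, 2): included
  (1, 3): included
Therefore result = [(0, 1), (0, 2), (0, 3), (1, 0), (1, 2), (1, 3)].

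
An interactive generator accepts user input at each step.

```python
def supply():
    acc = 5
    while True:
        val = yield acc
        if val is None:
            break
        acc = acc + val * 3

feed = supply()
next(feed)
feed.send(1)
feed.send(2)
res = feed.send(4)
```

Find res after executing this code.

Step 1: next() -> yield acc=5.
Step 2: send(1) -> val=1, acc = 5 + 1*3 = 8, yield 8.
Step 3: send(2) -> val=2, acc = 8 + 2*3 = 14, yield 14.
Step 4: send(4) -> val=4, acc = 14 + 4*3 = 26, yield 26.
Therefore res = 26.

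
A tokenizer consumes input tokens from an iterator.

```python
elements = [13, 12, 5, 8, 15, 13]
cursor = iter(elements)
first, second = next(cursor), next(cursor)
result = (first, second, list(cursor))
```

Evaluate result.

Step 1: Create iterator over [13, 12, 5, 8, 15, 13].
Step 2: first = 13, second = 12.
Step 3: Remaining elements: [5, 8, 15, 13].
Therefore result = (13, 12, [5, 8, 15, 13]).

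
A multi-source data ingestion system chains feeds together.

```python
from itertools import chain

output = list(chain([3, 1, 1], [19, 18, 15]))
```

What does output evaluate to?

Step 1: chain() concatenates iterables: [3, 1, 1] + [19, 18, 15].
Therefore output = [3, 1, 1, 19, 18, 15].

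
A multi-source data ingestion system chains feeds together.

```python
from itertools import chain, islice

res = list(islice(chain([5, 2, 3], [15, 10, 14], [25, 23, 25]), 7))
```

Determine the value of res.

Step 1: chain([5, 2, 3], [15, 10, 14], [25, 23, 25]) = [5, 2, 3, 15, 10, 14, 25, 23, 25].
Step 2: islice takes first 7 elements: [5, 2, 3, 15, 10, 14, 25].
Therefore res = [5, 2, 3, 15, 10, 14, 25].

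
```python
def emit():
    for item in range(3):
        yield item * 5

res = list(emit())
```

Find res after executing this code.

Step 1: For each item in range(3), yield item * 5:
  item=0: yield 0 * 5 = 0
  item=1: yield 1 * 5 = 5
  item=2: yield 2 * 5 = 10
Therefore res = [0, 5, 10].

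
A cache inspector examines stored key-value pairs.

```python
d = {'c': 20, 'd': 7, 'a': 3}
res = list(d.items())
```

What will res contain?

Step 1: d.items() returns (key, value) pairs in insertion order.
Therefore res = [('c', 20), ('d', 7), ('a', 3)].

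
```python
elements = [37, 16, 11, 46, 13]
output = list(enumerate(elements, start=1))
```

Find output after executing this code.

Step 1: enumerate with start=1:
  (1, 37)
  (2, 16)
  (3, 11)
  (4, 46)
  (5, 13)
Therefore output = [(1, 37), (2, 16), (3, 11), (4, 46), (5, 13)].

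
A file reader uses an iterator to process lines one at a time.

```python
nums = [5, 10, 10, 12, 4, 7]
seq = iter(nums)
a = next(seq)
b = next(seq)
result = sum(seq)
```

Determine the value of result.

Step 1: Create iterator over [5, 10, 10, 12, 4, 7].
Step 2: a = next() = 5, b = next() = 10.
Step 3: sum() of remaining [10, 12, 4, 7] = 33.
Therefore result = 33.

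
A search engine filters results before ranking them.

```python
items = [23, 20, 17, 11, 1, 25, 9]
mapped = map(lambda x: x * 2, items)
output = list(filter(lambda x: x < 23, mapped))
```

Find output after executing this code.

Step 1: Map x * 2:
  23 -> 46
  20 -> 40
  17 -> 34
  11 -> 22
  1 -> 2
  25 -> 50
  9 -> 18
Step 2: Filter for < 23:
  46: removed
  40: removed
  34: removed
  22: kept
  2: kept
  50: removed
  18: kept
Therefore output = [22, 2, 18].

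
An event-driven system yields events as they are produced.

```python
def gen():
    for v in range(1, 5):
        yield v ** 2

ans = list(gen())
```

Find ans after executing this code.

Step 1: For each v in range(1, 5), yield v**2:
  v=1: yield 1**2 = 1
  v=2: yield 2**2 = 4
  v=3: yield 3**2 = 9
  v=4: yield 4**2 = 16
Therefore ans = [1, 4, 9, 16].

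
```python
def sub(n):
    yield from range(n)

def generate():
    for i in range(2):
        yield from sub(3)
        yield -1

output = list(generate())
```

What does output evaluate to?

Step 1: For each i in range(2):
  i=0: yield from sub(3) -> [0, 1, 2], then yield -1
  i=1: yield from sub(3) -> [0, 1, 2], then yield -1
Therefore output = [0, 1, 2, -1, 0, 1, 2, -1].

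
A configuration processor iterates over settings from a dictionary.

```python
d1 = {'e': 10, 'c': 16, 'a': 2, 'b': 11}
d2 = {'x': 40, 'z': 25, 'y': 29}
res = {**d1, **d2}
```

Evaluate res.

Step 1: Merge d1 and d2 (d2 values override on key conflicts).
Step 2: d1 has keys ['e', 'c', 'a', 'b'], d2 has keys ['x', 'z', 'y'].
Therefore res = {'e': 10, 'c': 16, 'a': 2, 'b': 11, 'x': 40, 'z': 25, 'y': 29}.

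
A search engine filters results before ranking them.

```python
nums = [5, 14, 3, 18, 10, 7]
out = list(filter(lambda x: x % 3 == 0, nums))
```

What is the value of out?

Step 1: Filter elements divisible by 3:
  5 % 3 = 2: removed
  14 % 3 = 2: removed
  3 % 3 = 0: kept
  18 % 3 = 0: kept
  10 % 3 = 1: removed
  7 % 3 = 1: removed
Therefore out = [3, 18].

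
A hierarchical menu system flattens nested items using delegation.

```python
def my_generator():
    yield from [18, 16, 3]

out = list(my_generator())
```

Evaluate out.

Step 1: yield from delegates to the iterable, yielding each element.
Step 2: Collected values: [18, 16, 3].
Therefore out = [18, 16, 3].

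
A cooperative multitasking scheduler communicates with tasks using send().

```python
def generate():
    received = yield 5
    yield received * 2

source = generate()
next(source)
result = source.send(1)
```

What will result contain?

Step 1: next(source) advances to first yield, producing 5.
Step 2: send(1) resumes, received = 1.
Step 3: yield received * 2 = 1 * 2 = 2.
Therefore result = 2.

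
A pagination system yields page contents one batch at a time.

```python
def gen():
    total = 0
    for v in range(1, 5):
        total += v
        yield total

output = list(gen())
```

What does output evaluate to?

Step 1: Generator accumulates running sum:
  v=1: total = 1, yield 1
  v=2: total = 3, yield 3
  v=3: total = 6, yield 6
  v=4: total = 10, yield 10
Therefore output = [1, 3, 6, 10].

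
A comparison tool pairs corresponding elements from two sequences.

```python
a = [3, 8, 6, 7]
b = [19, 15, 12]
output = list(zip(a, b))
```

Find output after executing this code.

Step 1: zip stops at shortest (len(a)=4, len(b)=3):
  Index 0: (3, 19)
  Index 1: (8, 15)
  Index 2: (6, 12)
Step 2: Last element of a (7) has no pair, dropped.
Therefore output = [(3, 19), (8, 15), (6, 12)].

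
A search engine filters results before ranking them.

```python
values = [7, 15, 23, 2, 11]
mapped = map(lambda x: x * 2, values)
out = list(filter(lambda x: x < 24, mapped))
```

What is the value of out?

Step 1: Map x * 2:
  7 -> 14
  15 -> 30
  23 -> 46
  2 -> 4
  11 -> 22
Step 2: Filter for < 24:
  14: kept
  30: removed
  46: removed
  4: kept
  22: kept
Therefore out = [14, 4, 22].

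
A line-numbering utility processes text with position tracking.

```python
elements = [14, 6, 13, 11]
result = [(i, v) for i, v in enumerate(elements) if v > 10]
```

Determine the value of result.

Step 1: Filter enumerate([14, 6, 13, 11]) keeping v > 10:
  (0, 14): 14 > 10, included
  (1, 6): 6 <= 10, excluded
  (2, 13): 13 > 10, included
  (3, 11): 11 > 10, included
Therefore result = [(0, 14), (2, 13), (3, 11)].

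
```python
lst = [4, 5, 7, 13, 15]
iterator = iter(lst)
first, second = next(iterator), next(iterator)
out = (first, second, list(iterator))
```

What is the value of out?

Step 1: Create iterator over [4, 5, 7, 13, 15].
Step 2: first = 4, second = 5.
Step 3: Remaining elements: [7, 13, 15].
Therefore out = (4, 5, [7, 13, 15]).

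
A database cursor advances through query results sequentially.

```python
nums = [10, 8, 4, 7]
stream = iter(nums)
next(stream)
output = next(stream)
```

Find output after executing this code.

Step 1: Create iterator over [10, 8, 4, 7].
Step 2: next() consumes 10.
Step 3: next() returns 8.
Therefore output = 8.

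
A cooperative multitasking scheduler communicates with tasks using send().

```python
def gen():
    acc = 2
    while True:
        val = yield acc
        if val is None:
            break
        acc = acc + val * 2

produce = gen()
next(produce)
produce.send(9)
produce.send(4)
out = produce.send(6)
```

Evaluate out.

Step 1: next() -> yield acc=2.
Step 2: send(9) -> val=9, acc = 2 + 9*2 = 20, yield 20.
Step 3: send(4) -> val=4, acc = 20 + 4*2 = 28, yield 28.
Step 4: send(6) -> val=6, acc = 28 + 6*2 = 40, yield 40.
Therefore out = 40.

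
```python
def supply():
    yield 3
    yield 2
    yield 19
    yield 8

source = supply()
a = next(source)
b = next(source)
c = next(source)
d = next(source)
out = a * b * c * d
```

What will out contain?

Step 1: Create generator and consume all values:
  a = next(source) = 3
  b = next(source) = 2
  c = next(source) = 19
  d = next(source) = 8
Step 2: out = 3 * 2 * 19 * 8 = 912.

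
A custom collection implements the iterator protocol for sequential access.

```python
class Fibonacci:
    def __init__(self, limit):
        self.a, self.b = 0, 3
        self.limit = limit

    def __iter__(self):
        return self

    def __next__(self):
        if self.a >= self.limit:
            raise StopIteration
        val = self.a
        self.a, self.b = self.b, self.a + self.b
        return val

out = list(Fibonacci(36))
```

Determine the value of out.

Step 1: Fibonacci-like sequence (a=0, b=3) until >= 36:
  Yield 0, then a,b = 3,3
  Yield 3, then a,b = 3,6
  Yield 3, then a,b = 6,9
  Yield 6, then a,b = 9,15
  Yield 9, then a,b = 15,24
  Yield 15, then a,b = 24,39
  Yield 24, then a,b = 39,63
Step 2: 39 >= 36, stop.
Therefore out = [0, 3, 3, 6, 9, 15, 24].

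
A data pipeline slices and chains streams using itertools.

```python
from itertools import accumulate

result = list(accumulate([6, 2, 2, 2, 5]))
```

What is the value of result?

Step 1: accumulate computes running sums:
  + 6 = 6
  + 2 = 8
  + 2 = 10
  + 2 = 12
  + 5 = 17
Therefore result = [6, 8, 10, 12, 17].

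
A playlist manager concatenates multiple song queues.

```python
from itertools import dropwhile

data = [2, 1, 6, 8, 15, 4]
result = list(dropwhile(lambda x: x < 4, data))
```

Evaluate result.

Step 1: dropwhile drops elements while < 4:
  2 < 4: dropped
  1 < 4: dropped
  6: kept (dropping stopped)
Step 2: Remaining elements kept regardless of condition.
Therefore result = [6, 8, 15, 4].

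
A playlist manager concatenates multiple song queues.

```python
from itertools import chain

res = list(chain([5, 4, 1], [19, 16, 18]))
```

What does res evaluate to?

Step 1: chain() concatenates iterables: [5, 4, 1] + [19, 16, 18].
Therefore res = [5, 4, 1, 19, 16, 18].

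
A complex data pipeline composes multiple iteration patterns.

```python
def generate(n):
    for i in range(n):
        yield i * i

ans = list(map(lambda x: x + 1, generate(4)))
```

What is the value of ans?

Step 1: generate(4) yields squares: [0, 1, 4, 9].
Step 2: map adds 1 to each: [1, 2, 5, 10].
Therefore ans = [1, 2, 5, 10].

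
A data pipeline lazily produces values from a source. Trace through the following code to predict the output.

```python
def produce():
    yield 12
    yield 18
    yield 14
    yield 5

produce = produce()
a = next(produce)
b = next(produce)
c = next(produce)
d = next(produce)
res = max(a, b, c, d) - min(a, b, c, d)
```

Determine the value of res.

Step 1: Create generator and consume all values:
  a = next(produce) = 12
  b = next(produce) = 18
  c = next(produce) = 14
  d = next(produce) = 5
Step 2: max = 18, min = 5, res = 18 - 5 = 13.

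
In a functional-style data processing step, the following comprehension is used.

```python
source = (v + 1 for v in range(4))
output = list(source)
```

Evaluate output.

Step 1: For each v in range(4), compute v+1:
  v=0: 0+1 = 1
  v=1: 1+1 = 2
  v=2: 2+1 = 3
  v=3: 3+1 = 4
Therefore output = [1, 2, 3, 4].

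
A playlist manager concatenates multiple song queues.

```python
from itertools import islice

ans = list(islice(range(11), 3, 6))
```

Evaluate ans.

Step 1: islice(range(11), 3, 6) takes elements at indices [3, 6).
Step 2: Elements: [3, 4, 5].
Therefore ans = [3, 4, 5].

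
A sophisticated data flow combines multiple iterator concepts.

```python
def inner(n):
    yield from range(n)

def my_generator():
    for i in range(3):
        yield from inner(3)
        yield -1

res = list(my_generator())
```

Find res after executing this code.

Step 1: For each i in range(3):
  i=0: yield from inner(3) -> [0, 1, 2], then yield -1
  i=1: yield from inner(3) -> [0, 1, 2], then yield -1
  i=2: yield from inner(3) -> [0, 1, 2], then yield -1
Therefore res = [0, 1, 2, -1, 0, 1, 2, -1, 0, 1, 2, -1].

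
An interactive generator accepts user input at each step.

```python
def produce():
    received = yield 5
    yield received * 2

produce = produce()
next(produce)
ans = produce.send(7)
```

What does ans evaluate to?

Step 1: next(produce) advances to first yield, producing 5.
Step 2: send(7) resumes, received = 7.
Step 3: yield received * 2 = 7 * 2 = 14.
Therefore ans = 14.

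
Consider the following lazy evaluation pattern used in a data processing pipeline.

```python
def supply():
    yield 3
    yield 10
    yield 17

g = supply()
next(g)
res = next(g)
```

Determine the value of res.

Step 1: supply() creates a generator.
Step 2: next(g) yields 3 (consumed and discarded).
Step 3: next(g) yields 10, assigned to res.
Therefore res = 10.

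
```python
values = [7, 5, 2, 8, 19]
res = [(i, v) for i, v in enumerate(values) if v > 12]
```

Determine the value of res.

Step 1: Filter enumerate([7, 5, 2, 8, 19]) keeping v > 12:
  (0, 7): 7 <= 12, excluded
  (1, 5): 5 <= 12, excluded
  (2, 2): 2 <= 12, excluded
  (3, 8): 8 <= 12, excluded
  (4, 19): 19 > 12, included
Therefore res = [(4, 19)].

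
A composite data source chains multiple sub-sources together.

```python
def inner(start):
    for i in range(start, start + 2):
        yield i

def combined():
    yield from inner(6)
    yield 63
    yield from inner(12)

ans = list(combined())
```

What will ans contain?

Step 1: combined() delegates to inner(6):
  yield 6
  yield 7
Step 2: yield 63
Step 3: Delegates to inner(12):
  yield 12
  yield 13
Therefore ans = [6, 7, 63, 12, 13].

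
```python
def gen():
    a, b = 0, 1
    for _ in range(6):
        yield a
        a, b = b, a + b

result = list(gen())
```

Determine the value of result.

Step 1: Fibonacci-like sequence starting with a=0, b=1:
  Iteration 1: yield a=0, then a,b = 1,1
  Iteration 2: yield a=1, then a,b = 1,2
  Iteration 3: yield a=1, then a,b = 2,3
  Iteration 4: yield a=2, then a,b = 3,5
  Iteration 5: yield a=3, then a,b = 5,8
  Iteration 6: yield a=5, then a,b = 8,13
Therefore result = [0, 1, 1, 2, 3, 5].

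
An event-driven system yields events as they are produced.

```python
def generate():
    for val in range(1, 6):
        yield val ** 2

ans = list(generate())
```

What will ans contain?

Step 1: For each val in range(1, 6), yield val**2:
  val=1: yield 1**2 = 1
  val=2: yield 2**2 = 4
  val=3: yield 3**2 = 9
  val=4: yield 4**2 = 16
  val=5: yield 5**2 = 25
Therefore ans = [1, 4, 9, 16, 25].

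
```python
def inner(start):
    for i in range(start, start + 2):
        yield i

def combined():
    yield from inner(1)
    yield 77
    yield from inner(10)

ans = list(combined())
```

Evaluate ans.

Step 1: combined() delegates to inner(1):
  yield 1
  yield 2
Step 2: yield 77
Step 3: Delegates to inner(10):
  yield 10
  yield 11
Therefore ans = [1, 2, 77, 10, 11].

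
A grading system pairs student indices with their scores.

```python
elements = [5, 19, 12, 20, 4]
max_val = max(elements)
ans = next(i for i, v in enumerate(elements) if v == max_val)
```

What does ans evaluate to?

Step 1: max([5, 19, 12, 20, 4]) = 20.
Step 2: Find first index where value == 20:
  Index 0: 5 != 20
  Index 1: 19 != 20
  Index 2: 12 != 20
  Index 3: 20 == 20, found!
Therefore ans = 3.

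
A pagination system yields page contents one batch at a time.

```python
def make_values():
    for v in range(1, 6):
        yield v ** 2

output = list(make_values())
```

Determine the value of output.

Step 1: For each v in range(1, 6), yield v**2:
  v=1: yield 1**2 = 1
  v=2: yield 2**2 = 4
  v=3: yield 3**2 = 9
  v=4: yield 4**2 = 16
  v=5: yield 5**2 = 25
Therefore output = [1, 4, 9, 16, 25].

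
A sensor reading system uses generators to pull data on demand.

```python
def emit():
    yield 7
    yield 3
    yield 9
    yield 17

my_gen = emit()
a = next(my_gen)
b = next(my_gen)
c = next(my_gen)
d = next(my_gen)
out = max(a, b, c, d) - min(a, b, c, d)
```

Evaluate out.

Step 1: Create generator and consume all values:
  a = next(my_gen) = 7
  b = next(my_gen) = 3
  c = next(my_gen) = 9
  d = next(my_gen) = 17
Step 2: max = 17, min = 3, out = 17 - 3 = 14.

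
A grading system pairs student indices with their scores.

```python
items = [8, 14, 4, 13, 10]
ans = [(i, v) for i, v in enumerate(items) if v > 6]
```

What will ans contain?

Step 1: Filter enumerate([8, 14, 4, 13, 10]) keeping v > 6:
  (0, 8): 8 > 6, included
  (1, 14): 14 > 6, included
  (2, 4): 4 <= 6, excluded
  (3, 13): 13 > 6, included
  (4, 10): 10 > 6, included
Therefore ans = [(0, 8), (1, 14), (3, 13), (4, 10)].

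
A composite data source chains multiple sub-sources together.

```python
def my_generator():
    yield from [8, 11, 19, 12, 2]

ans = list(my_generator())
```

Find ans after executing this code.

Step 1: yield from delegates to the iterable, yielding each element.
Step 2: Collected values: [8, 11, 19, 12, 2].
Therefore ans = [8, 11, 19, 12, 2].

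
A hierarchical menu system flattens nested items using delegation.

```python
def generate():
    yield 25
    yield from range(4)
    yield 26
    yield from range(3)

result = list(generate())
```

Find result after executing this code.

Step 1: Trace yields in order:
  yield 25
  yield 0
  yield 1
  yield 2
  yield 3
  yield 26
  yield 0
  yield 1
  yield 2
Therefore result = [25, 0, 1, 2, 3, 26, 0, 1, 2].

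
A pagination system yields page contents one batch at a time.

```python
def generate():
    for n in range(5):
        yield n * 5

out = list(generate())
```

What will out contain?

Step 1: For each n in range(5), yield n * 5:
  n=0: yield 0 * 5 = 0
  n=1: yield 1 * 5 = 5
  n=2: yield 2 * 5 = 10
  n=3: yield 3 * 5 = 15
  n=4: yield 4 * 5 = 20
Therefore out = [0, 5, 10, 15, 20].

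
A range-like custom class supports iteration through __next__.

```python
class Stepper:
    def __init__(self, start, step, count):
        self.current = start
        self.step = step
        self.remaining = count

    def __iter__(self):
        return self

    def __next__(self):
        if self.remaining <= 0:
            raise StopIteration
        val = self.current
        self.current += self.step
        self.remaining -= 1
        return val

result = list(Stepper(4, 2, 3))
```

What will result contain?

Step 1: Stepper starts at 4, increments by 2, for 3 steps:
  Yield 4, then current += 2
  Yield 6, then current += 2
  Yield 8, then current += 2
Therefore result = [4, 6, 8].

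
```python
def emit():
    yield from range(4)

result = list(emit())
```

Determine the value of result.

Step 1: yield from delegates to the iterable, yielding each element.
Step 2: Collected values: [0, 1, 2, 3].
Therefore result = [0, 1, 2, 3].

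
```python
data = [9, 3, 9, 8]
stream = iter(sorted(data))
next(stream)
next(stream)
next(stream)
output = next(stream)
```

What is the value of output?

Step 1: sorted([9, 3, 9, 8]) = [3, 8, 9, 9].
Step 2: Create iterator and skip 3 elements.
Step 3: next() returns 9.
Therefore output = 9.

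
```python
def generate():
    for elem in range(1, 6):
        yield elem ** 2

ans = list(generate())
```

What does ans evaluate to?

Step 1: For each elem in range(1, 6), yield elem**2:
  elem=1: yield 1**2 = 1
  elem=2: yield 2**2 = 4
  elem=3: yield 3**2 = 9
  elem=4: yield 4**2 = 16
  elem=5: yield 5**2 = 25
Therefore ans = [1, 4, 9, 16, 25].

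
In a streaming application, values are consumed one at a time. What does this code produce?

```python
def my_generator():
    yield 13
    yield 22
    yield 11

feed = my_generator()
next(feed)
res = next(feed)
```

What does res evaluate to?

Step 1: my_generator() creates a generator.
Step 2: next(feed) yields 13 (consumed and discarded).
Step 3: next(feed) yields 22, assigned to res.
Therefore res = 22.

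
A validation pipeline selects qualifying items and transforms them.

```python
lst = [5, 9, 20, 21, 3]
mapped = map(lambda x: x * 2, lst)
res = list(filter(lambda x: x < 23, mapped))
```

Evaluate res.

Step 1: Map x * 2:
  5 -> 10
  9 -> 18
  20 -> 40
  21 -> 42
  3 -> 6
Step 2: Filter for < 23:
  10: kept
  18: kept
  40: removed
  42: removed
  6: kept
Therefore res = [10, 18, 6].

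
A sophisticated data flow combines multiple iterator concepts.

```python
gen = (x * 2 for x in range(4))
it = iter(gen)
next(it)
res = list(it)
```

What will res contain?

Step 1: Generator produces [0, 2, 4, 6].
Step 2: next(it) consumes first element (0).
Step 3: list(it) collects remaining: [2, 4, 6].
Therefore res = [2, 4, 6].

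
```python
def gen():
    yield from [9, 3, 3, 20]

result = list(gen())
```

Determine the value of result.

Step 1: yield from delegates to the iterable, yielding each element.
Step 2: Collected values: [9, 3, 3, 20].
Therefore result = [9, 3, 3, 20].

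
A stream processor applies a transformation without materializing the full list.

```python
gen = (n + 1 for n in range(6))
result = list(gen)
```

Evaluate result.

Step 1: For each n in range(6), compute n+1:
  n=0: 0+1 = 1
  n=1: 1+1 = 2
  n=2: 2+1 = 3
  n=3: 3+1 = 4
  n=4: 4+1 = 5
  n=5: 5+1 = 6
Therefore result = [1, 2, 3, 4, 5, 6].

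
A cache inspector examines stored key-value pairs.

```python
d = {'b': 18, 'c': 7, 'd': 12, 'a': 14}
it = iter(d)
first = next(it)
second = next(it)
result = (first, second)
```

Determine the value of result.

Step 1: iter(d) iterates over keys: ['b', 'c', 'd', 'a'].
Step 2: first = next(it) = 'b', second = next(it) = 'c'.
Therefore result = ('b', 'c').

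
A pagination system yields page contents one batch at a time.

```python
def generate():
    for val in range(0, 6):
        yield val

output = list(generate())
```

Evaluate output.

Step 1: The generator yields each value from range(0, 6).
Step 2: list() consumes all yields: [0, 1, 2, 3, 4, 5].
Therefore output = [0, 1, 2, 3, 4, 5].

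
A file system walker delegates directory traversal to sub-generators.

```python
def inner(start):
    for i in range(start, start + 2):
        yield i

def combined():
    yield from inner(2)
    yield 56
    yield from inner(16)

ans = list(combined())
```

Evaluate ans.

Step 1: combined() delegates to inner(2):
  yield 2
  yield 3
Step 2: yield 56
Step 3: Delegates to inner(16):
  yield 16
  yield 17
Therefore ans = [2, 3, 56, 16, 17].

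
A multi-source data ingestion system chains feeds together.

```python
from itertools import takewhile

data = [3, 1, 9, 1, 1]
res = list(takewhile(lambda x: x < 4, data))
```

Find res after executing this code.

Step 1: takewhile stops at first element >= 4:
  3 < 4: take
  1 < 4: take
  9 >= 4: stop
Therefore res = [3, 1].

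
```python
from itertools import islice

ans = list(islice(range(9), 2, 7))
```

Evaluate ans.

Step 1: islice(range(9), 2, 7) takes elements at indices [2, 7).
Step 2: Elements: [2, 3, 4, 5, 6].
Therefore ans = [2, 3, 4, 5, 6].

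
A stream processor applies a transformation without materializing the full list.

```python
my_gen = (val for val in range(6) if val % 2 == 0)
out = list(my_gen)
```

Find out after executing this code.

Step 1: Filter range(6) keeping only even values:
  val=0: even, included
  val=1: odd, excluded
  val=2: even, included
  val=3: odd, excluded
  val=4: even, included
  val=5: odd, excluded
Therefore out = [0, 2, 4].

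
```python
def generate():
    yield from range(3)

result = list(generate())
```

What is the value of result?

Step 1: yield from delegates to the iterable, yielding each element.
Step 2: Collected values: [0, 1, 2].
Therefore result = [0, 1, 2].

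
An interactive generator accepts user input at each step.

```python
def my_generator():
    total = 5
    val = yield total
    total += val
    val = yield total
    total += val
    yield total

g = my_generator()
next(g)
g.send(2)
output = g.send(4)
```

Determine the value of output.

Step 1: next() -> yield total=5.
Step 2: send(2) -> val=2, total = 5+2 = 7, yield 7.
Step 3: send(4) -> val=4, total = 7+4 = 11, yield 11.
Therefore output = 11.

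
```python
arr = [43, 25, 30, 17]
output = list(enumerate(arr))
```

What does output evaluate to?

Step 1: enumerate pairs each element with its index:
  (0, 43)
  (1, 25)
  (2, 30)
  (3, 17)
Therefore output = [(0, 43), (1, 25), (2, 30), (3, 17)].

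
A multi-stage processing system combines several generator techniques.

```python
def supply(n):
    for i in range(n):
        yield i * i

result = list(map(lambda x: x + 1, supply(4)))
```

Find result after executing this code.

Step 1: supply(4) yields squares: [0, 1, 4, 9].
Step 2: map adds 1 to each: [1, 2, 5, 10].
Therefore result = [1, 2, 5, 10].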